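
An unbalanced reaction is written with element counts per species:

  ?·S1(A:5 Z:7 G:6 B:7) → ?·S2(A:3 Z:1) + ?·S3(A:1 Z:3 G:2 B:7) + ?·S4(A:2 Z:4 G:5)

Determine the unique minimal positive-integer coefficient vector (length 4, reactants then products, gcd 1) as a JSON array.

Coefficients: [5, 4, 5, 4]

A: 5·5 = 25 | 4·3+5·1+4·2 = 25
Z: 5·7 = 35 | 4·1+5·3+4·4 = 35
G: 5·6 = 30 | 4·0+5·2+4·5 = 30
B: 5·7 = 35 | 4·0+5·7+4·0 = 35
gcd(5,4,5,4) = 1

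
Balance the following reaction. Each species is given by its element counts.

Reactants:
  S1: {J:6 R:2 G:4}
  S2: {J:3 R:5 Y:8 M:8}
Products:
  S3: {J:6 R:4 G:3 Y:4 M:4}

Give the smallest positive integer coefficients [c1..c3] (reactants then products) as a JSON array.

Coefficients: [3, 2, 4]

J: 3·6+2·3 = 24 | 4·6 = 24
R: 3·2+2·5 = 16 | 4·4 = 16
G: 3·4+2·0 = 12 | 4·3 = 12
Y: 3·0+2·8 = 16 | 4·4 = 16
M: 3·0+2·8 = 16 | 4·4 = 16
gcd(3,2,4) = 1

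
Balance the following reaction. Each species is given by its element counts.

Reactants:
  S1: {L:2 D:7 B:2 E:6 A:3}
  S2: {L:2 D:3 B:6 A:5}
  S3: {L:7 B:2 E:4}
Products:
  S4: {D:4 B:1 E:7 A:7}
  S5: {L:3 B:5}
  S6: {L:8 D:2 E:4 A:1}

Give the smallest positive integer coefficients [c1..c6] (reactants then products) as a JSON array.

Coefficients: [1, 3, 6, 2, 6, 4]

L: 1·2+3·2+6·7 = 50 | 2·0+6·3+4·8 = 50
D: 1·7+3·3+6·0 = 16 | 2·4+6·0+4·2 = 16
B: 1·2+3·6+6·2 = 32 | 2·1+6·5+4·0 = 32
E: 1·6+3·0+6·4 = 30 | 2·7+6·0+4·4 = 30
A: 1·3+3·5+6·0 = 18 | 2·7+6·0+4·1 = 18
gcd(1,3,6,2,6,4) = 1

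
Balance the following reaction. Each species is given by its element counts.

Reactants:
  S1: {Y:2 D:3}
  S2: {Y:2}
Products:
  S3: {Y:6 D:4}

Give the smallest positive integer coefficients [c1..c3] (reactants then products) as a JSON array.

Coefficients: [4, 5, 3]

Y: 4·2+5·2 = 18 | 3·6 = 18
D: 4·3+5·0 = 12 | 3·4 = 12
gcd(4,5,3) = 1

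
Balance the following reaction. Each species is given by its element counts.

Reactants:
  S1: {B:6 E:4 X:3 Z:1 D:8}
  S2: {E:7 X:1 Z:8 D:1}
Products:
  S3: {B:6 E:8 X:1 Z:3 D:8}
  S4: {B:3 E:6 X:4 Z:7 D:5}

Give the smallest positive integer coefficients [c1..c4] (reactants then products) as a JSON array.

B: 5·6+4·0 = 30 | 3·6+4·3 = 30
E: 5·4+4·7 = 48 | 3·8+4·6 = 48
X: 5·3+4·1 = 19 | 3·1+4·4 = 19
Z: 5·1+4·8 = 37 | 3·3+4·7 = 37
D: 5·8+4·1 = 44 | 3·8+4·5 = 44
gcd(5,4,3,4) = 1

Coefficients: [5, 4, 3, 4]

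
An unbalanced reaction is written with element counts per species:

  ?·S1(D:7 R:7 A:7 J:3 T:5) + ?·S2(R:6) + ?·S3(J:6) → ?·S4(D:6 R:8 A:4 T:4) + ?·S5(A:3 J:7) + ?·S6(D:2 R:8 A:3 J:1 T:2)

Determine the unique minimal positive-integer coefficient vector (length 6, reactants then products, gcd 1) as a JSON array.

D: 6·7+5·0+1·0 = 42 | 6·6+3·0+3·2 = 42
R: 6·7+5·6+1·0 = 72 | 6·8+3·0+3·8 = 72
A: 6·7+5·0+1·0 = 42 | 6·4+3·3+3·3 = 42
J: 6·3+5·0+1·6 = 24 | 6·0+3·7+3·1 = 24
T: 6·5+5·0+1·0 = 30 | 6·4+3·0+3·2 = 30
gcd(6,5,1,6,3,3) = 1

Coefficients: [6, 5, 1, 6, 3, 3]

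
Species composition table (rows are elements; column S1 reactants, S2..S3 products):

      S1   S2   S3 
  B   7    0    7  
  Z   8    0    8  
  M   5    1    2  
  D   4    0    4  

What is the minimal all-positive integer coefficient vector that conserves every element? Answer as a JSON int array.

B: 1·7 = 7 | 3·0+1·7 = 7
Z: 1·8 = 8 | 3·0+1·8 = 8
M: 1·5 = 5 | 3·1+1·2 = 5
D: 1·4 = 4 | 3·0+1·4 = 4
gcd(1,3,1) = 1

Coefficients: [1, 3, 1]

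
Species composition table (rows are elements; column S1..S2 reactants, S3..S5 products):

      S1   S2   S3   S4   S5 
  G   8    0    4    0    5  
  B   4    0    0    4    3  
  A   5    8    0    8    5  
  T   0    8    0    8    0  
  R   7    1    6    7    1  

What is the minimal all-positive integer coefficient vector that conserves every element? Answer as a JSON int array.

Coefficients: [4, 1, 3, 1, 4]

G: 4·8+1·0 = 32 | 3·4+1·0+4·5 = 32
B: 4·4+1·0 = 16 | 3·0+1·4+4·3 = 16
A: 4·5+1·8 = 28 | 3·0+1·8+4·5 = 28
T: 4·0+1·8 = 8 | 3·0+1·8+4·0 = 8
R: 4·7+1·1 = 29 | 3·6+1·7+4·1 = 29
gcd(4,1,3,1,4) = 1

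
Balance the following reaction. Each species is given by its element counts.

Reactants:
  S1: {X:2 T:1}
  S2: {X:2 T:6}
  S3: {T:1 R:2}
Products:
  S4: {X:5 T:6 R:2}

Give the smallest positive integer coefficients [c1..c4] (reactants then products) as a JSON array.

X: 4·2+1·2+2·0 = 10 | 2·5 = 10
T: 4·1+1·6+2·1 = 12 | 2·6 = 12
R: 4·0+1·0+2·2 = 4 | 2·2 = 4
gcd(4,1,2,2) = 1

Coefficients: [4, 1, 2, 2]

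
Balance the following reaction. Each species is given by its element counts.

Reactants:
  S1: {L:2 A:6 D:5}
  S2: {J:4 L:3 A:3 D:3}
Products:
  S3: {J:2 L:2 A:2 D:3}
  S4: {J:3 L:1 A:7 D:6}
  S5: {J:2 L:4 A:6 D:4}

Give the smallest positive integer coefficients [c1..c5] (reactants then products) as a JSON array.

Coefficients: [5, 6, 5, 2, 4]

J: 5·0+6·4 = 24 | 5·2+2·3+4·2 = 24
L: 5·2+6·3 = 28 | 5·2+2·1+4·4 = 28
A: 5·6+6·3 = 48 | 5·2+2·7+4·6 = 48
D: 5·5+6·3 = 43 | 5·3+2·6+4·4 = 43
gcd(5,6,5,2,4) = 1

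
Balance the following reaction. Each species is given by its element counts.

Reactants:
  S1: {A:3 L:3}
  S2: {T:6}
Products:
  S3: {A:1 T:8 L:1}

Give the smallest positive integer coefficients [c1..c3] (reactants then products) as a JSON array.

A: 1·3+4·0 = 3 | 3·1 = 3
T: 1·0+4·6 = 24 | 3·8 = 24
L: 1·3+4·0 = 3 | 3·1 = 3
gcd(1,4,3) = 1

Coefficients: [1, 4, 3]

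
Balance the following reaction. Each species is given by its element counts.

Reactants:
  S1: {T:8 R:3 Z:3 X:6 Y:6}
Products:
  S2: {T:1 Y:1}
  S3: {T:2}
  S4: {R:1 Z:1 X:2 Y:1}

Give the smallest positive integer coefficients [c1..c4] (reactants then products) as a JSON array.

T: 2·8 = 16 | 6·1+5·2+6·0 = 16
R: 2·3 = 6 | 6·0+5·0+6·1 = 6
Z: 2·3 = 6 | 6·0+5·0+6·1 = 6
X: 2·6 = 12 | 6·0+5·0+6·2 = 12
Y: 2·6 = 12 | 6·1+5·0+6·1 = 12
gcd(2,6,5,6) = 1

Coefficients: [2, 6, 5, 6]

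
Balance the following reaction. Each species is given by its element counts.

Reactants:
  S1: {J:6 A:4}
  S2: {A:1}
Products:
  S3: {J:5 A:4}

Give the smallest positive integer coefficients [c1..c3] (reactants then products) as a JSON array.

Coefficients: [5, 4, 6]

J: 5·6+4·0 = 30 | 6·5 = 30
A: 5·4+4·1 = 24 | 6·4 = 24
gcd(5,4,6) = 1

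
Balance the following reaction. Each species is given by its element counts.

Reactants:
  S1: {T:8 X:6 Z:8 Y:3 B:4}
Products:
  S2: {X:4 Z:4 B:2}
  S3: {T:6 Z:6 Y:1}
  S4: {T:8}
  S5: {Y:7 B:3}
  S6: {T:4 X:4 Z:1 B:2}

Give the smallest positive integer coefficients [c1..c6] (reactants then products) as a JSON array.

T: 6·8 = 48 | 5·0+4·6+1·8+2·0+4·4 = 48
X: 6·6 = 36 | 5·4+4·0+1·0+2·0+4·4 = 36
Z: 6·8 = 48 | 5·4+4·6+1·0+2·0+4·1 = 48
Y: 6·3 = 18 | 5·0+4·1+1·0+2·7+4·0 = 18
B: 6·4 = 24 | 5·2+4·0+1·0+2·3+4·2 = 24
gcd(6,5,4,1,2,4) = 1

Coefficients: [6, 5, 4, 1, 2, 4]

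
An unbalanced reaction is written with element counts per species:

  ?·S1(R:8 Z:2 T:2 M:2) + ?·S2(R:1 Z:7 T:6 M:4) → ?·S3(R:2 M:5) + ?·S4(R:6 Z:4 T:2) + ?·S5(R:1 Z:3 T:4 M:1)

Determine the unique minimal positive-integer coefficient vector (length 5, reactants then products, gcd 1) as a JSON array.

Coefficients: [5, 4, 4, 5, 6]

R: 5·8+4·1 = 44 | 4·2+5·6+6·1 = 44
Z: 5·2+4·7 = 38 | 4·0+5·4+6·3 = 38
T: 5·2+4·6 = 34 | 4·0+5·2+6·4 = 34
M: 5·2+4·4 = 26 | 4·5+5·0+6·1 = 26
gcd(5,4,4,5,6) = 1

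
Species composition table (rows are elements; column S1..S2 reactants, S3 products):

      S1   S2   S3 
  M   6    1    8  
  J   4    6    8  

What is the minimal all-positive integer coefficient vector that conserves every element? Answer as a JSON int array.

M: 5·6+2·1 = 32 | 4·8 = 32
J: 5·4+2·6 = 32 | 4·8 = 32
gcd(5,2,4) = 1

Coefficients: [5, 2, 4]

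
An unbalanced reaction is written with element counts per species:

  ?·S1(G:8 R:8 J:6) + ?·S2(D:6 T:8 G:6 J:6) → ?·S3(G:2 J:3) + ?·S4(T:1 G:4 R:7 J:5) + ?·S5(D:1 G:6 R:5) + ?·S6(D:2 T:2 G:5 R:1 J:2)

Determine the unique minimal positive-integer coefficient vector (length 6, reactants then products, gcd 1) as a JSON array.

Coefficients: [5, 1, 4, 4, 2, 2]

D: 5·0+1·6 = 6 | 4·0+4·0+2·1+2·2 = 6
T: 5·0+1·8 = 8 | 4·0+4·1+2·0+2·2 = 8
G: 5·8+1·6 = 46 | 4·2+4·4+2·6+2·5 = 46
R: 5·8+1·0 = 40 | 4·0+4·7+2·5+2·1 = 40
J: 5·6+1·6 = 36 | 4·3+4·5+2·0+2·2 = 36
gcd(5,1,4,4,2,2) = 1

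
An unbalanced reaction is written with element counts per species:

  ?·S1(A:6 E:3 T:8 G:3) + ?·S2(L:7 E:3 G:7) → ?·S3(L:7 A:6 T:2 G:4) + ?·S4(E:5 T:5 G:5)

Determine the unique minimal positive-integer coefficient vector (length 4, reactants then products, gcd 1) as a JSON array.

L: 5·0+5·7 = 35 | 5·7+6·0 = 35
A: 5·6+5·0 = 30 | 5·6+6·0 = 30
E: 5·3+5·3 = 30 | 5·0+6·5 = 30
T: 5·8+5·0 = 40 | 5·2+6·5 = 40
G: 5·3+5·7 = 50 | 5·4+6·5 = 50
gcd(5,5,5,6) = 1

Coefficients: [5, 5, 5, 6]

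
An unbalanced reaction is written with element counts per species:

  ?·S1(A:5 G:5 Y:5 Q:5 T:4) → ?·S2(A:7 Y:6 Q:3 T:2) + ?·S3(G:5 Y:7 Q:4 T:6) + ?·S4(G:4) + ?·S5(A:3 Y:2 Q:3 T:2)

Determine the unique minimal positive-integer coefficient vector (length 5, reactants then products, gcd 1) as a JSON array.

Coefficients: [5, 1, 1, 5, 6]

A: 5·5 = 25 | 1·7+1·0+5·0+6·3 = 25
G: 5·5 = 25 | 1·0+1·5+5·4+6·0 = 25
Y: 5·5 = 25 | 1·6+1·7+5·0+6·2 = 25
Q: 5·5 = 25 | 1·3+1·4+5·0+6·3 = 25
T: 5·4 = 20 | 1·2+1·6+5·0+6·2 = 20
gcd(5,1,1,5,6) = 1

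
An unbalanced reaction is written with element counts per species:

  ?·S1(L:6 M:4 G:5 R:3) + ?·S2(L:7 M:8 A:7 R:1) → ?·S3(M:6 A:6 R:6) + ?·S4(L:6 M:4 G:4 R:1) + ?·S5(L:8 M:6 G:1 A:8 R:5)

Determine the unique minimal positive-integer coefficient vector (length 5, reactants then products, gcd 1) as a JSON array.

Coefficients: [5, 2, 1, 6, 1]

L: 5·6+2·7 = 44 | 1·0+6·6+1·8 = 44
M: 5·4+2·8 = 36 | 1·6+6·4+1·6 = 36
G: 5·5+2·0 = 25 | 1·0+6·4+1·1 = 25
A: 5·0+2·7 = 14 | 1·6+6·0+1·8 = 14
R: 5·3+2·1 = 17 | 1·6+6·1+1·5 = 17
gcd(5,2,1,6,1) = 1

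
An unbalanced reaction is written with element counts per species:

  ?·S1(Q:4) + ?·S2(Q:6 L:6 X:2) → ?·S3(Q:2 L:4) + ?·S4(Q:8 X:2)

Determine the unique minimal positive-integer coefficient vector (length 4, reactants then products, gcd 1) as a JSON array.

Q: 5·4+4·6 = 44 | 6·2+4·8 = 44
L: 5·0+4·6 = 24 | 6·4+4·0 = 24
X: 5·0+4·2 = 8 | 6·0+4·2 = 8
gcd(5,4,6,4) = 1

Coefficients: [5, 4, 6, 4]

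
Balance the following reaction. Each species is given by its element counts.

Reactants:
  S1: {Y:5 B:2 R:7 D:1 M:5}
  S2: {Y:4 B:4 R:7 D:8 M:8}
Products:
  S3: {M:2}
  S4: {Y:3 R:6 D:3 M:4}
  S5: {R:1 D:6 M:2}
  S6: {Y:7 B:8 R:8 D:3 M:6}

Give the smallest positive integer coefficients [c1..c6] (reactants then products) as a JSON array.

Coefficients: [4, 4, 5, 5, 2, 3]

Y: 4·5+4·4 = 36 | 5·0+5·3+2·0+3·7 = 36
B: 4·2+4·4 = 24 | 5·0+5·0+2·0+3·8 = 24
R: 4·7+4·7 = 56 | 5·0+5·6+2·1+3·8 = 56
D: 4·1+4·8 = 36 | 5·0+5·3+2·6+3·3 = 36
M: 4·5+4·8 = 52 | 5·2+5·4+2·2+3·6 = 52
gcd(4,4,5,5,2,3) = 1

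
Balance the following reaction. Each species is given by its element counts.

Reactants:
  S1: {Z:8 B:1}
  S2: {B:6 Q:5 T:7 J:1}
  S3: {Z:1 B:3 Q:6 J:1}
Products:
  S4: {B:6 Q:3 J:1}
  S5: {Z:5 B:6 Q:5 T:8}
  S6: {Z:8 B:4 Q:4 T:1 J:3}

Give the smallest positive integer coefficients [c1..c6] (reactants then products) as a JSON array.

Z: 5·8+6·0+1·1 = 41 | 1·0+5·5+2·8 = 41
B: 5·1+6·6+1·3 = 44 | 1·6+5·6+2·4 = 44
Q: 5·0+6·5+1·6 = 36 | 1·3+5·5+2·4 = 36
T: 5·0+6·7+1·0 = 42 | 1·0+5·8+2·1 = 42
J: 5·0+6·1+1·1 = 7 | 1·1+5·0+2·3 = 7
gcd(5,6,1,1,5,2) = 1

Coefficients: [5, 6, 1, 1, 5, 2]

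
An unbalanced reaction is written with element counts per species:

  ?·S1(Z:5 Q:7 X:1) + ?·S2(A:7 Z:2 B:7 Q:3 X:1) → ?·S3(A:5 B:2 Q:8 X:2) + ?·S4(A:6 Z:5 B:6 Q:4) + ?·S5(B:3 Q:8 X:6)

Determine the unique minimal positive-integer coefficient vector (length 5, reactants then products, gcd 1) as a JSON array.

A: 3·0+5·7 = 35 | 1·5+5·6+1·0 = 35
Z: 3·5+5·2 = 25 | 1·0+5·5+1·0 = 25
B: 3·0+5·7 = 35 | 1·2+5·6+1·3 = 35
Q: 3·7+5·3 = 36 | 1·8+5·4+1·8 = 36
X: 3·1+5·1 = 8 | 1·2+5·0+1·6 = 8
gcd(3,5,1,5,1) = 1

Coefficients: [3, 5, 1, 5, 1]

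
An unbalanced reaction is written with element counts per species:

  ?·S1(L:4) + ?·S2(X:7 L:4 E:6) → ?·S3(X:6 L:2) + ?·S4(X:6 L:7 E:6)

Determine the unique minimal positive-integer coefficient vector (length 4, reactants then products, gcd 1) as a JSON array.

X: 5·0+6·7 = 42 | 1·6+6·6 = 42
L: 5·4+6·4 = 44 | 1·2+6·7 = 44
E: 5·0+6·6 = 36 | 1·0+6·6 = 36
gcd(5,6,1,6) = 1

Coefficients: [5, 6, 1, 6]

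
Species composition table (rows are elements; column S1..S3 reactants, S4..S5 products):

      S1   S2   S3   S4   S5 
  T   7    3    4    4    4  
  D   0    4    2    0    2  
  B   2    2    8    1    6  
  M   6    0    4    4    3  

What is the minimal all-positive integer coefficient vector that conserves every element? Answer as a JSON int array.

Coefficients: [3, 1, 4, 4, 6]

T: 3·7+1·3+4·4 = 40 | 4·4+6·4 = 40
D: 3·0+1·4+4·2 = 12 | 4·0+6·2 = 12
B: 3·2+1·2+4·8 = 40 | 4·1+6·6 = 40
M: 3·6+1·0+4·4 = 34 | 4·4+6·3 = 34
gcd(3,1,4,4,6) = 1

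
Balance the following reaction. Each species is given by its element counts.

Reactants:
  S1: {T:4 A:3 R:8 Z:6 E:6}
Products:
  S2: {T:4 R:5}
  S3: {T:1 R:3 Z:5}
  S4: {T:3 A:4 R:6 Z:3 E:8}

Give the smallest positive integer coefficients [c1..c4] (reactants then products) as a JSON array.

Coefficients: [4, 1, 3, 3]

T: 4·4 = 16 | 1·4+3·1+3·3 = 16
A: 4·3 = 12 | 1·0+3·0+3·4 = 12
R: 4·8 = 32 | 1·5+3·3+3·6 = 32
Z: 4·6 = 24 | 1·0+3·5+3·3 = 24
E: 4·6 = 24 | 1·0+3·0+3·8 = 24
gcd(4,1,3,3) = 1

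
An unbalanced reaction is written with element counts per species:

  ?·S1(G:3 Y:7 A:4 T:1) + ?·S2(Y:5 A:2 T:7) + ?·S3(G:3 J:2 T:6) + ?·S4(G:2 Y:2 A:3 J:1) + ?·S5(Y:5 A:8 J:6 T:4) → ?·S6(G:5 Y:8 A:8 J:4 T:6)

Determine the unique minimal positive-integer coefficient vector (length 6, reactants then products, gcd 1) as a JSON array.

G: 3·3+1·0+3·3+6·2+2·0 = 30 | 6·5 = 30
Y: 3·7+1·5+3·0+6·2+2·5 = 48 | 6·8 = 48
A: 3·4+1·2+3·0+6·3+2·8 = 48 | 6·8 = 48
J: 3·0+1·0+3·2+6·1+2·6 = 24 | 6·4 = 24
T: 3·1+1·7+3·6+6·0+2·4 = 36 | 6·6 = 36
gcd(3,1,3,6,2,6) = 1

Coefficients: [3, 1, 3, 6, 2, 6]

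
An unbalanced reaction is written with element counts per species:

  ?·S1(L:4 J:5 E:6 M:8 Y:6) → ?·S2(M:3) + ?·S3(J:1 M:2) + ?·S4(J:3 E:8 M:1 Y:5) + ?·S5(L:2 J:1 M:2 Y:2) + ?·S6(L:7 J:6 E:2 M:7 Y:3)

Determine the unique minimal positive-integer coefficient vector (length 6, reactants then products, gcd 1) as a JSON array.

Coefficients: [6, 6, 1, 4, 5, 2]

L: 6·4 = 24 | 6·0+1·0+4·0+5·2+2·7 = 24
J: 6·5 = 30 | 6·0+1·1+4·3+5·1+2·6 = 30
E: 6·6 = 36 | 6·0+1·0+4·8+5·0+2·2 = 36
M: 6·8 = 48 | 6·3+1·2+4·1+5·2+2·7 = 48
Y: 6·6 = 36 | 6·0+1·0+4·5+5·2+2·3 = 36
gcd(6,6,1,4,5,2) = 1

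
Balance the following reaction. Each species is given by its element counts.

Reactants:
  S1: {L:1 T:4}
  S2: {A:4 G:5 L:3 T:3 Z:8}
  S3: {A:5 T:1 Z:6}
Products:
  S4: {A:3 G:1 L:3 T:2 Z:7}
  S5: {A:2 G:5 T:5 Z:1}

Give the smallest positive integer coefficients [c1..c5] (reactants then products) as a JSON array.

A: 3·0+4·4+1·5 = 21 | 5·3+3·2 = 21
G: 3·0+4·5+1·0 = 20 | 5·1+3·5 = 20
L: 3·1+4·3+1·0 = 15 | 5·3+3·0 = 15
T: 3·4+4·3+1·1 = 25 | 5·2+3·5 = 25
Z: 3·0+4·8+1·6 = 38 | 5·7+3·1 = 38
gcd(3,4,1,5,3) = 1

Coefficients: [3, 4, 1, 5, 3]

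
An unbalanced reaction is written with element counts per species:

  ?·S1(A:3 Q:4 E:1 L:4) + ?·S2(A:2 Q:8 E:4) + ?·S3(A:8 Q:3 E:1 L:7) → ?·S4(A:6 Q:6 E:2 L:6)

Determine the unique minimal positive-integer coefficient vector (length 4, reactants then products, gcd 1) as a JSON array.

A: 4·3+1·2+2·8 = 30 | 5·6 = 30
Q: 4·4+1·8+2·3 = 30 | 5·6 = 30
E: 4·1+1·4+2·1 = 10 | 5·2 = 10
L: 4·4+1·0+2·7 = 30 | 5·6 = 30
gcd(4,1,2,5) = 1

Coefficients: [4, 1, 2, 5]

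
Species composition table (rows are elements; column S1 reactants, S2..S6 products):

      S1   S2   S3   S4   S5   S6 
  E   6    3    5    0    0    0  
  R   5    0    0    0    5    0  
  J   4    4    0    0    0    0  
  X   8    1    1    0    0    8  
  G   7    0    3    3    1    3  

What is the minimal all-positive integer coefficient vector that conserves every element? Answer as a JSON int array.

Coefficients: [5, 5, 3, 3, 5, 4]

E: 5·6 = 30 | 5·3+3·5+3·0+5·0+4·0 = 30
R: 5·5 = 25 | 5·0+3·0+3·0+5·5+4·0 = 25
J: 5·4 = 20 | 5·4+3·0+3·0+5·0+4·0 = 20
X: 5·8 = 40 | 5·1+3·1+3·0+5·0+4·8 = 40
G: 5·7 = 35 | 5·0+3·3+3·3+5·1+4·3 = 35
gcd(5,5,3,3,5,4) = 1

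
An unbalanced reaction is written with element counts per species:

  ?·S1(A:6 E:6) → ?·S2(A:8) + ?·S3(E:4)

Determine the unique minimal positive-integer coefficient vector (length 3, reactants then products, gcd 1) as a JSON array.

Coefficients: [4, 3, 6]

A: 4·6 = 24 | 3·8+6·0 = 24
E: 4·6 = 24 | 3·0+6·4 = 24
gcd(4,3,6) = 1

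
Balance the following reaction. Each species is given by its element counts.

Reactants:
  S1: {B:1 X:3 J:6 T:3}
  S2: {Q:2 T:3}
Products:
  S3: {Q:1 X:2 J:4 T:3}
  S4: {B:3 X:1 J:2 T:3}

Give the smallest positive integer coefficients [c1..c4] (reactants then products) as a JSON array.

Q: 3·0+2·2 = 4 | 4·1+1·0 = 4
B: 3·1+2·0 = 3 | 4·0+1·3 = 3
X: 3·3+2·0 = 9 | 4·2+1·1 = 9
J: 3·6+2·0 = 18 | 4·4+1·2 = 18
T: 3·3+2·3 = 15 | 4·3+1·3 = 15
gcd(3,2,4,1) = 1

Coefficients: [3, 2, 4, 1]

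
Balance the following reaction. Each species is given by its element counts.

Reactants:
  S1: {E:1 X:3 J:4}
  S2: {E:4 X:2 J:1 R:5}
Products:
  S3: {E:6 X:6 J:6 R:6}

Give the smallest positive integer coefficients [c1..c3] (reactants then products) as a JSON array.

Coefficients: [6, 6, 5]

E: 6·1+6·4 = 30 | 5·6 = 30
X: 6·3+6·2 = 30 | 5·6 = 30
J: 6·4+6·1 = 30 | 5·6 = 30
R: 6·0+6·5 = 30 | 5·6 = 30
gcd(6,6,5) = 1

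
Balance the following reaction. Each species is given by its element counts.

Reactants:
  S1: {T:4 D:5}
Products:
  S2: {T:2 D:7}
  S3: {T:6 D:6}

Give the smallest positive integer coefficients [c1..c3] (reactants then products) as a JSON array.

T: 5·4 = 20 | 1·2+3·6 = 20
D: 5·5 = 25 | 1·7+3·6 = 25
gcd(5,1,3) = 1

Coefficients: [5, 1, 3]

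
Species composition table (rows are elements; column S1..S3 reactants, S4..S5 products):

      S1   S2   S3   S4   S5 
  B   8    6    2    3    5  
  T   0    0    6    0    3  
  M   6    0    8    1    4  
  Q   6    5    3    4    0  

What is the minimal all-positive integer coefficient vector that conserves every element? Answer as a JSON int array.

B: 1·8+3·6+1·2 = 28 | 6·3+2·5 = 28
T: 1·0+3·0+1·6 = 6 | 6·0+2·3 = 6
M: 1·6+3·0+1·8 = 14 | 6·1+2·4 = 14
Q: 1·6+3·5+1·3 = 24 | 6·4+2·0 = 24
gcd(1,3,1,6,2) = 1

Coefficients: [1, 3, 1, 6, 2]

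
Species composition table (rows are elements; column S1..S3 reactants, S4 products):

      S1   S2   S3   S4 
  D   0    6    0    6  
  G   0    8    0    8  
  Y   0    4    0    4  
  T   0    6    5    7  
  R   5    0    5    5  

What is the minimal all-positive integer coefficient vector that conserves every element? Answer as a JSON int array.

D: 4·0+5·6+1·0 = 30 | 5·6 = 30
G: 4·0+5·8+1·0 = 40 | 5·8 = 40
Y: 4·0+5·4+1·0 = 20 | 5·4 = 20
T: 4·0+5·6+1·5 = 35 | 5·7 = 35
R: 4·5+5·0+1·5 = 25 | 5·5 = 25
gcd(4,5,1,5) = 1

Coefficients: [4, 5, 1, 5]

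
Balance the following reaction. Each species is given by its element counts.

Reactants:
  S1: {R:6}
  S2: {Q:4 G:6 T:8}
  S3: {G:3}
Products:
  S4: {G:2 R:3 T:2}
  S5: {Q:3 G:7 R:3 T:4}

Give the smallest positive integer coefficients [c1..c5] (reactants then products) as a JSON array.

Q: 4·0+3·4+6·0 = 12 | 4·0+4·3 = 12
G: 4·0+3·6+6·3 = 36 | 4·2+4·7 = 36
R: 4·6+3·0+6·0 = 24 | 4·3+4·3 = 24
T: 4·0+3·8+6·0 = 24 | 4·2+4·4 = 24
gcd(4,3,6,4,4) = 1

Coefficients: [4, 3, 6, 4, 4]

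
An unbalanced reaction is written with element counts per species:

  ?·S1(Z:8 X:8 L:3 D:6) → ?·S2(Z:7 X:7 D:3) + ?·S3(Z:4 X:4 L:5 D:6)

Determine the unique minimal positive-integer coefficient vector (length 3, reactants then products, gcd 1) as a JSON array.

Coefficients: [5, 4, 3]

Z: 5·8 = 40 | 4·7+3·4 = 40
X: 5·8 = 40 | 4·7+3·4 = 40
L: 5·3 = 15 | 4·0+3·5 = 15
D: 5·6 = 30 | 4·3+3·6 = 30
gcd(5,4,3) = 1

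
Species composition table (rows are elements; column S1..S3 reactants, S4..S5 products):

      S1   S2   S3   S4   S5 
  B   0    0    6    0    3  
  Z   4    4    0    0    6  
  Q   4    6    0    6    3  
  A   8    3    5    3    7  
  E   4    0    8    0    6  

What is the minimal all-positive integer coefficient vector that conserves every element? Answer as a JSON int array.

Coefficients: [3, 6, 3, 5, 6]

B: 3·0+6·0+3·6 = 18 | 5·0+6·3 = 18
Z: 3·4+6·4+3·0 = 36 | 5·0+6·6 = 36
Q: 3·4+6·6+3·0 = 48 | 5·6+6·3 = 48
A: 3·8+6·3+3·5 = 57 | 5·3+6·7 = 57
E: 3·4+6·0+3·8 = 36 | 5·0+6·6 = 36
gcd(3,6,3,5,6) = 1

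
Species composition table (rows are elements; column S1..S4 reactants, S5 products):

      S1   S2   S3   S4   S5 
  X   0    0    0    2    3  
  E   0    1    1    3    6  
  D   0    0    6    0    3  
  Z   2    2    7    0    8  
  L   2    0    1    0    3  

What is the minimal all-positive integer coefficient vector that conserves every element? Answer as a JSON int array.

X: 5·0+4·0+2·0+6·2 = 12 | 4·3 = 12
E: 5·0+4·1+2·1+6·3 = 24 | 4·6 = 24
D: 5·0+4·0+2·6+6·0 = 12 | 4·3 = 12
Z: 5·2+4·2+2·7+6·0 = 32 | 4·8 = 32
L: 5·2+4·0+2·1+6·0 = 12 | 4·3 = 12
gcd(5,4,2,6,4) = 1

Coefficients: [5, 4, 2, 6, 4]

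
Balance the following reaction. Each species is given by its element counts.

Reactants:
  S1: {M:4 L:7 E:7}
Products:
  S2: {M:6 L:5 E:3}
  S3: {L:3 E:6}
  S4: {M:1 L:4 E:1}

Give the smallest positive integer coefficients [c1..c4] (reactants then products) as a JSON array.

Coefficients: [5, 3, 4, 2]

M: 5·4 = 20 | 3·6+4·0+2·1 = 20
L: 5·7 = 35 | 3·5+4·3+2·4 = 35
E: 5·7 = 35 | 3·3+4·6+2·1 = 35
gcd(5,3,4,2) = 1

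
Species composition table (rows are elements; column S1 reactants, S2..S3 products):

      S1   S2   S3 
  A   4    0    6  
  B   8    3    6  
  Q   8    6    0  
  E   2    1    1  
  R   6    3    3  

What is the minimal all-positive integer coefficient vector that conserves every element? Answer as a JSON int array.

A: 3·4 = 12 | 4·0+2·6 = 12
B: 3·8 = 24 | 4·3+2·6 = 24
Q: 3·8 = 24 | 4·6+2·0 = 24
E: 3·2 = 6 | 4·1+2·1 = 6
R: 3·6 = 18 | 4·3+2·3 = 18
gcd(3,4,2) = 1

Coefficients: [3, 4, 2]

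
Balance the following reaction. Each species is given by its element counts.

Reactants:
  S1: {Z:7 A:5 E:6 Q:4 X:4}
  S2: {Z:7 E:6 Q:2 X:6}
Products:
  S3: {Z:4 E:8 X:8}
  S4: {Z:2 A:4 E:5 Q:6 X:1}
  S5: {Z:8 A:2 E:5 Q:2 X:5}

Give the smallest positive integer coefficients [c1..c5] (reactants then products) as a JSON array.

Coefficients: [4, 4, 1, 2, 6]

Z: 4·7+4·7 = 56 | 1·4+2·2+6·8 = 56
A: 4·5+4·0 = 20 | 1·0+2·4+6·2 = 20
E: 4·6+4·6 = 48 | 1·8+2·5+6·5 = 48
Q: 4·4+4·2 = 24 | 1·0+2·6+6·2 = 24
X: 4·4+4·6 = 40 | 1·8+2·1+6·5 = 40
gcd(4,4,1,2,6) = 1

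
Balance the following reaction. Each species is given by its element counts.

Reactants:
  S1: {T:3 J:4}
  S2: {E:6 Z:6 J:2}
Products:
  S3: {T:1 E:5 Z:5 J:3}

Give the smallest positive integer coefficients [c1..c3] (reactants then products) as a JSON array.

T: 2·3+5·0 = 6 | 6·1 = 6
E: 2·0+5·6 = 30 | 6·5 = 30
Z: 2·0+5·6 = 30 | 6·5 = 30
J: 2·4+5·2 = 18 | 6·3 = 18
gcd(2,5,6) = 1

Coefficients: [2, 5, 6]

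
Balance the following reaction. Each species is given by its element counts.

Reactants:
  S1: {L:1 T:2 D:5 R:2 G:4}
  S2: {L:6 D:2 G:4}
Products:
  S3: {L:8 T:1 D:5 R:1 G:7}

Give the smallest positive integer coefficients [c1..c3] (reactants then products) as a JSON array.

L: 2·1+5·6 = 32 | 4·8 = 32
T: 2·2+5·0 = 4 | 4·1 = 4
D: 2·5+5·2 = 20 | 4·5 = 20
R: 2·2+5·0 = 4 | 4·1 = 4
G: 2·4+5·4 = 28 | 4·7 = 28
gcd(2,5,4) = 1

Coefficients: [2, 5, 4]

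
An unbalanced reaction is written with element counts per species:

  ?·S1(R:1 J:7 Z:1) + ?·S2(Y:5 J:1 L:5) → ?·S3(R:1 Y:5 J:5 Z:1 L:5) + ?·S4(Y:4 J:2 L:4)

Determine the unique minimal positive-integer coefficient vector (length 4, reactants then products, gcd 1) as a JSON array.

Coefficients: [2, 6, 2, 5]

R: 2·1+6·0 = 2 | 2·1+5·0 = 2
Y: 2·0+6·5 = 30 | 2·5+5·4 = 30
J: 2·7+6·1 = 20 | 2·5+5·2 = 20
Z: 2·1+6·0 = 2 | 2·1+5·0 = 2
L: 2·0+6·5 = 30 | 2·5+5·4 = 30
gcd(2,6,2,5) = 1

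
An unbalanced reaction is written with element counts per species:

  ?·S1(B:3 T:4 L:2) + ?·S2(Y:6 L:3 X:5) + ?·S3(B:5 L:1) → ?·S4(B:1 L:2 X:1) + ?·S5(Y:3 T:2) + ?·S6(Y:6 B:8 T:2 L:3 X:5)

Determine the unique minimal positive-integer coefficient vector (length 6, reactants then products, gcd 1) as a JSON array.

Coefficients: [2, 3, 3, 5, 2, 2]

Y: 2·0+3·6+3·0 = 18 | 5·0+2·3+2·6 = 18
B: 2·3+3·0+3·5 = 21 | 5·1+2·0+2·8 = 21
T: 2·4+3·0+3·0 = 8 | 5·0+2·2+2·2 = 8
L: 2·2+3·3+3·1 = 16 | 5·2+2·0+2·3 = 16
X: 2·0+3·5+3·0 = 15 | 5·1+2·0+2·5 = 15
gcd(2,3,3,5,2,2) = 1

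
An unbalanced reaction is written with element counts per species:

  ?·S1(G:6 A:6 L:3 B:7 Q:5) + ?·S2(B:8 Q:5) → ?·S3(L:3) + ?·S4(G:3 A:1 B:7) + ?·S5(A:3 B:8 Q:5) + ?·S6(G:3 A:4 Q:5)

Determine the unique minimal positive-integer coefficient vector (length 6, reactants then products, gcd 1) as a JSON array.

G: 3·6+1·0 = 18 | 3·0+3·3+1·0+3·3 = 18
A: 3·6+1·0 = 18 | 3·0+3·1+1·3+3·4 = 18
L: 3·3+1·0 = 9 | 3·3+3·0+1·0+3·0 = 9
B: 3·7+1·8 = 29 | 3·0+3·7+1·8+3·0 = 29
Q: 3·5+1·5 = 20 | 3·0+3·0+1·5+3·5 = 20
gcd(3,1,3,3,1,3) = 1

Coefficients: [3, 1, 3, 3, 1, 3]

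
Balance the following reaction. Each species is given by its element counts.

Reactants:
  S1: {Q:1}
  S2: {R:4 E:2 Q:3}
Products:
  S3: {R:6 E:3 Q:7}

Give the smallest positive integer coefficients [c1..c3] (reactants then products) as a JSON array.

R: 5·0+3·4 = 12 | 2·6 = 12
E: 5·0+3·2 = 6 | 2·3 = 6
Q: 5·1+3·3 = 14 | 2·7 = 14
gcd(5,3,2) = 1

Coefficients: [5, 3, 2]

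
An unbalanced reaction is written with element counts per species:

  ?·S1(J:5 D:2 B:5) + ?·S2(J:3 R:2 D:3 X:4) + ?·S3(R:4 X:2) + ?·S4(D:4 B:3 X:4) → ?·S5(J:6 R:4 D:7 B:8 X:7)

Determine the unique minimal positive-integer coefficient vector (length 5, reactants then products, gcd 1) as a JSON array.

Coefficients: [6, 2, 5, 6, 6]

J: 6·5+2·3+5·0+6·0 = 36 | 6·6 = 36
R: 6·0+2·2+5·4+6·0 = 24 | 6·4 = 24
D: 6·2+2·3+5·0+6·4 = 42 | 6·7 = 42
B: 6·5+2·0+5·0+6·3 = 48 | 6·8 = 48
X: 6·0+2·4+5·2+6·4 = 42 | 6·7 = 42
gcd(6,2,5,6,6) = 1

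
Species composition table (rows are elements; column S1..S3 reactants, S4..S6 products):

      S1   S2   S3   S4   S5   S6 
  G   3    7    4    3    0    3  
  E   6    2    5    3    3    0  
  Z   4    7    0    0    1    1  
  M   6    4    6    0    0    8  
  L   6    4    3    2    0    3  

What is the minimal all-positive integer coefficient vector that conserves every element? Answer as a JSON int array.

G: 1·3+1·7+5·4 = 30 | 5·3+6·0+5·3 = 30
E: 1·6+1·2+5·5 = 33 | 5·3+6·3+5·0 = 33
Z: 1·4+1·7+5·0 = 11 | 5·0+6·1+5·1 = 11
M: 1·6+1·4+5·6 = 40 | 5·0+6·0+5·8 = 40
L: 1·6+1·4+5·3 = 25 | 5·2+6·0+5·3 = 25
gcd(1,1,5,5,6,5) = 1

Coefficients: [1, 1, 5, 5, 6, 5]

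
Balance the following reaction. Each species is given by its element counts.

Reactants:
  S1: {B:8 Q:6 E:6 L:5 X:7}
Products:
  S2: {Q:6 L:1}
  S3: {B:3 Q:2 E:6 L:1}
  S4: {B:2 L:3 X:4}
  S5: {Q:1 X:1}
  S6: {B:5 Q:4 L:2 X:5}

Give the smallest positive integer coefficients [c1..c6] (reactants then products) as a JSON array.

B: 6·8 = 48 | 1·0+6·3+5·2+2·0+4·5 = 48
Q: 6·6 = 36 | 1·6+6·2+5·0+2·1+4·4 = 36
E: 6·6 = 36 | 1·0+6·6+5·0+2·0+4·0 = 36
L: 6·5 = 30 | 1·1+6·1+5·3+2·0+4·2 = 30
X: 6·7 = 42 | 1·0+6·0+5·4+2·1+4·5 = 42
gcd(6,1,6,5,2,4) = 1

Coefficients: [6, 1, 6, 5, 2, 4]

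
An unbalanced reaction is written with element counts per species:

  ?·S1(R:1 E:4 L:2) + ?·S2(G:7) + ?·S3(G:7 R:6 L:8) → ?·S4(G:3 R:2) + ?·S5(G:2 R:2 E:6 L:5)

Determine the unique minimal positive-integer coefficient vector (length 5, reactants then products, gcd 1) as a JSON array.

Coefficients: [6, 1, 1, 2, 4]

G: 6·0+1·7+1·7 = 14 | 2·3+4·2 = 14
R: 6·1+1·0+1·6 = 12 | 2·2+4·2 = 12
E: 6·4+1·0+1·0 = 24 | 2·0+4·6 = 24
L: 6·2+1·0+1·8 = 20 | 2·0+4·5 = 20
gcd(6,1,1,2,4) = 1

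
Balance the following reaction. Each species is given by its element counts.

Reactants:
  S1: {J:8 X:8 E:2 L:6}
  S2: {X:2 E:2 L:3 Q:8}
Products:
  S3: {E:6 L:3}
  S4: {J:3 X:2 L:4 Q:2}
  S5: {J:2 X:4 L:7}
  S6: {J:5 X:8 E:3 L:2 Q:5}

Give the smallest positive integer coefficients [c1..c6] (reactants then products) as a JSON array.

J: 5·8+4·0 = 40 | 1·0+6·3+1·2+4·5 = 40
X: 5·8+4·2 = 48 | 1·0+6·2+1·4+4·8 = 48
E: 5·2+4·2 = 18 | 1·6+6·0+1·0+4·3 = 18
L: 5·6+4·3 = 42 | 1·3+6·4+1·7+4·2 = 42
Q: 5·0+4·8 = 32 | 1·0+6·2+1·0+4·5 = 32
gcd(5,4,1,6,1,4) = 1

Coefficients: [5, 4, 1, 6, 1, 4]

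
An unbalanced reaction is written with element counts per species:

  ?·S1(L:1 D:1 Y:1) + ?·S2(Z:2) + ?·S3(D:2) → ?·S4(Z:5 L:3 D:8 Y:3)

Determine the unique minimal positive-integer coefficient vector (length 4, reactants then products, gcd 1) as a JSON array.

Z: 6·0+5·2+5·0 = 10 | 2·5 = 10
L: 6·1+5·0+5·0 = 6 | 2·3 = 6
D: 6·1+5·0+5·2 = 16 | 2·8 = 16
Y: 6·1+5·0+5·0 = 6 | 2·3 = 6
gcd(6,5,5,2) = 1

Coefficients: [6, 5, 5, 2]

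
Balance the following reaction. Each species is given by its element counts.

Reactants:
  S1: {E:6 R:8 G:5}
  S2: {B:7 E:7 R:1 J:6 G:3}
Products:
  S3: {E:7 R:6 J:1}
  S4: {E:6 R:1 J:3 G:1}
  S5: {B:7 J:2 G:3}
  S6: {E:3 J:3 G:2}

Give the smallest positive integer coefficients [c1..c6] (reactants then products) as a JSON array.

Coefficients: [2, 6, 3, 4, 6, 3]

B: 2·0+6·7 = 42 | 3·0+4·0+6·7+3·0 = 42
E: 2·6+6·7 = 54 | 3·7+4·6+6·0+3·3 = 54
R: 2·8+6·1 = 22 | 3·6+4·1+6·0+3·0 = 22
J: 2·0+6·6 = 36 | 3·1+4·3+6·2+3·3 = 36
G: 2·5+6·3 = 28 | 3·0+4·1+6·3+3·2 = 28
gcd(2,6,3,4,6,3) = 1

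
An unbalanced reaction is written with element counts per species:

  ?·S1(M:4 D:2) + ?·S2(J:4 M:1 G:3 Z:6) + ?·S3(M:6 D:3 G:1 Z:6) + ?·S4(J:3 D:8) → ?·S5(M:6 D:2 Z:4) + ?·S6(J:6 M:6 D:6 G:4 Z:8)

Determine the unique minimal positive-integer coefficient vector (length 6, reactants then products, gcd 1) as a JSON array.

Coefficients: [6, 6, 2, 2, 2, 5]

J: 6·0+6·4+2·0+2·3 = 30 | 2·0+5·6 = 30
M: 6·4+6·1+2·6+2·0 = 42 | 2·6+5·6 = 42
D: 6·2+6·0+2·3+2·8 = 34 | 2·2+5·6 = 34
G: 6·0+6·3+2·1+2·0 = 20 | 2·0+5·4 = 20
Z: 6·0+6·6+2·6+2·0 = 48 | 2·4+5·8 = 48
gcd(6,6,2,2,2,5) = 1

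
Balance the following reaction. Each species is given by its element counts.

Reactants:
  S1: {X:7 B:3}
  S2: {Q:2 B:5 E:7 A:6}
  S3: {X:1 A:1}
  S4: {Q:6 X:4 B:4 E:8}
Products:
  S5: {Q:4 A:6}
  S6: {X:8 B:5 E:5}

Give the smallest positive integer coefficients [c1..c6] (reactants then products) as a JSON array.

Q: 2·0+1·2+6·0+1·6 = 8 | 2·4+3·0 = 8
X: 2·7+1·0+6·1+1·4 = 24 | 2·0+3·8 = 24
B: 2·3+1·5+6·0+1·4 = 15 | 2·0+3·5 = 15
E: 2·0+1·7+6·0+1·8 = 15 | 2·0+3·5 = 15
A: 2·0+1·6+6·1+1·0 = 12 | 2·6+3·0 = 12
gcd(2,1,6,1,2,3) = 1

Coefficients: [2, 1, 6, 1, 2, 3]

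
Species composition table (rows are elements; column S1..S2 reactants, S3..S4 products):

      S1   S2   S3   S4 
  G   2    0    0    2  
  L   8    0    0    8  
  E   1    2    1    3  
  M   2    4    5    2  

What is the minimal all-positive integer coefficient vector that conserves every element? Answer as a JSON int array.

Coefficients: [3, 5, 4, 3]

G: 3·2+5·0 = 6 | 4·0+3·2 = 6
L: 3·8+5·0 = 24 | 4·0+3·8 = 24
E: 3·1+5·2 = 13 | 4·1+3·3 = 13
M: 3·2+5·4 = 26 | 4·5+3·2 = 26
gcd(3,5,4,3) = 1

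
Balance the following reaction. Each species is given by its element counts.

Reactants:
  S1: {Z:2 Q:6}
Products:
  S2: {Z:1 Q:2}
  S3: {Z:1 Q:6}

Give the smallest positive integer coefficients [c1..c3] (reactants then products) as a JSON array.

Z: 2·2 = 4 | 3·1+1·1 = 4
Q: 2·6 = 12 | 3·2+1·6 = 12
gcd(2,3,1) = 1

Coefficients: [2, 3, 1]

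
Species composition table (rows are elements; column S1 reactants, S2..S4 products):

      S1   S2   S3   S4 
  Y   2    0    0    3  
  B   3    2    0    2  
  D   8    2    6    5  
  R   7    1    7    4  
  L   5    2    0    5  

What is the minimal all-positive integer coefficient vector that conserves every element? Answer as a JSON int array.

Coefficients: [6, 5, 3, 4]

Y: 6·2 = 12 | 5·0+3·0+4·3 = 12
B: 6·3 = 18 | 5·2+3·0+4·2 = 18
D: 6·8 = 48 | 5·2+3·6+4·5 = 48
R: 6·7 = 42 | 5·1+3·7+4·4 = 42
L: 6·5 = 30 | 5·2+3·0+4·5 = 30
gcd(6,5,3,4) = 1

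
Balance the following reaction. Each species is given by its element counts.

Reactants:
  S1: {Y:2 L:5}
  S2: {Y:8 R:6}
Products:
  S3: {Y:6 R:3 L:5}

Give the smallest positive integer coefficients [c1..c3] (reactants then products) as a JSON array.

Y: 2·2+1·8 = 12 | 2·6 = 12
R: 2·0+1·6 = 6 | 2·3 = 6
L: 2·5+1·0 = 10 | 2·5 = 10
gcd(2,1,2) = 1

Coefficients: [2, 1, 2]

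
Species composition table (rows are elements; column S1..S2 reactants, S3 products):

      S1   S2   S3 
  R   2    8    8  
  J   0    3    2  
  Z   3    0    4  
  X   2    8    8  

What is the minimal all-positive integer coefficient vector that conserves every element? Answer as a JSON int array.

Coefficients: [4, 2, 3]

R: 4·2+2·8 = 24 | 3·8 = 24
J: 4·0+2·3 = 6 | 3·2 = 6
Z: 4·3+2·0 = 12 | 3·4 = 12
X: 4·2+2·8 = 24 | 3·8 = 24
gcd(4,2,3) = 1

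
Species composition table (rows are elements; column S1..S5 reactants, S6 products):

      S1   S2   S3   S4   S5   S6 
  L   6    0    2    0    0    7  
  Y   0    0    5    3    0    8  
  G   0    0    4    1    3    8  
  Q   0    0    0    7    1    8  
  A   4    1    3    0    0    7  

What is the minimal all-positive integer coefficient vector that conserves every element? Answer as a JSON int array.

L: 5·6+4·0+6·2+6·0+6·0 = 42 | 6·7 = 42
Y: 5·0+4·0+6·5+6·3+6·0 = 48 | 6·8 = 48
G: 5·0+4·0+6·4+6·1+6·3 = 48 | 6·8 = 48
Q: 5·0+4·0+6·0+6·7+6·1 = 48 | 6·8 = 48
A: 5·4+4·1+6·3+6·0+6·0 = 42 | 6·7 = 42
gcd(5,4,6,6,6,6) = 1

Coefficients: [5, 4, 6, 6, 6, 6]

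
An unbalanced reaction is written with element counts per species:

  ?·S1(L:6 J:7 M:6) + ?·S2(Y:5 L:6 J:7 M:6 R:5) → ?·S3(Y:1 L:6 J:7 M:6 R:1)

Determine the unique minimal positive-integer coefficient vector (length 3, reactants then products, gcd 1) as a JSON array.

Y: 4·0+1·5 = 5 | 5·1 = 5
L: 4·6+1·6 = 30 | 5·6 = 30
J: 4·7+1·7 = 35 | 5·7 = 35
M: 4·6+1·6 = 30 | 5·6 = 30
R: 4·0+1·5 = 5 | 5·1 = 5
gcd(4,1,5) = 1

Coefficients: [4, 1, 5]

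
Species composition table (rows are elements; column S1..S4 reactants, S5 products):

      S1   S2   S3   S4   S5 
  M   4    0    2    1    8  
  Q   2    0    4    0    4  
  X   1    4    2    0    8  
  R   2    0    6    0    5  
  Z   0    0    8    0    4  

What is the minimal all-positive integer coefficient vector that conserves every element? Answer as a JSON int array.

M: 2·4+3·0+1·2+6·1 = 16 | 2·8 = 16
Q: 2·2+3·0+1·4+6·0 = 8 | 2·4 = 8
X: 2·1+3·4+1·2+6·0 = 16 | 2·8 = 16
R: 2·2+3·0+1·6+6·0 = 10 | 2·5 = 10
Z: 2·0+3·0+1·8+6·0 = 8 | 2·4 = 8
gcd(2,3,1,6,2) = 1

Coefficients: [2, 3, 1, 6, 2]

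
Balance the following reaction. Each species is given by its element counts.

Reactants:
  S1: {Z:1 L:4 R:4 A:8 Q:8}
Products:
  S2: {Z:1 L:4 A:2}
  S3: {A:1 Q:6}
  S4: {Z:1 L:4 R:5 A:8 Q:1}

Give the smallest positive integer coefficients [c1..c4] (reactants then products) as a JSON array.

Coefficients: [5, 1, 6, 4]

Z: 5·1 = 5 | 1·1+6·0+4·1 = 5
L: 5·4 = 20 | 1·4+6·0+4·4 = 20
R: 5·4 = 20 | 1·0+6·0+4·5 = 20
A: 5·8 = 40 | 1·2+6·1+4·8 = 40
Q: 5·8 = 40 | 1·0+6·6+4·1 = 40
gcd(5,1,6,4) = 1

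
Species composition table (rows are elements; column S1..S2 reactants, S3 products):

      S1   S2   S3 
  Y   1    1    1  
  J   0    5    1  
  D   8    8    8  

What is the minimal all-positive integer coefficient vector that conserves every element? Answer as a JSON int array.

Coefficients: [4, 1, 5]

Y: 4·1+1·1 = 5 | 5·1 = 5
J: 4·0+1·5 = 5 | 5·1 = 5
D: 4·8+1·8 = 40 | 5·8 = 40
gcd(4,1,5) = 1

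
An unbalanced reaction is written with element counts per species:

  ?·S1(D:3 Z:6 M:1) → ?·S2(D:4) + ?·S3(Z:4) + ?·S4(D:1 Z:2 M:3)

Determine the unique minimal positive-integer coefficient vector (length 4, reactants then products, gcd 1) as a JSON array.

Coefficients: [3, 2, 4, 1]

D: 3·3 = 9 | 2·4+4·0+1·1 = 9
Z: 3·6 = 18 | 2·0+4·4+1·2 = 18
M: 3·1 = 3 | 2·0+4·0+1·3 = 3
gcd(3,2,4,1) = 1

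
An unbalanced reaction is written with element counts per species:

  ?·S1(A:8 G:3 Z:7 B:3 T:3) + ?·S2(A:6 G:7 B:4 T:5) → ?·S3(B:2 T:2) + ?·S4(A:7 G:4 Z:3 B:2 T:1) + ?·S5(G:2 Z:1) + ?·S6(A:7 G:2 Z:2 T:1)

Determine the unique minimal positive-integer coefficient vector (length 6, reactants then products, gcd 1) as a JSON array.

A: 2·8+2·6 = 28 | 6·0+1·7+5·0+3·7 = 28
G: 2·3+2·7 = 20 | 6·0+1·4+5·2+3·2 = 20
Z: 2·7+2·0 = 14 | 6·0+1·3+5·1+3·2 = 14
B: 2·3+2·4 = 14 | 6·2+1·2+5·0+3·0 = 14
T: 2·3+2·5 = 16 | 6·2+1·1+5·0+3·1 = 16
gcd(2,2,6,1,5,3) = 1

Coefficients: [2, 2, 6, 1, 5, 3]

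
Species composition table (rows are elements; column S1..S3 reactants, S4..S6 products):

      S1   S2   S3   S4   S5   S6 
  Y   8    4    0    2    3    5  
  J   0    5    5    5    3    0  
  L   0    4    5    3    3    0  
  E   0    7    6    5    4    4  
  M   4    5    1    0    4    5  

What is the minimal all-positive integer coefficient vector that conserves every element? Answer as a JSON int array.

Y: 1·8+4·4+1·0 = 24 | 2·2+5·3+1·5 = 24
J: 1·0+4·5+1·5 = 25 | 2·5+5·3+1·0 = 25
L: 1·0+4·4+1·5 = 21 | 2·3+5·3+1·0 = 21
E: 1·0+4·7+1·6 = 34 | 2·5+5·4+1·4 = 34
M: 1·4+4·5+1·1 = 25 | 2·0+5·4+1·5 = 25
gcd(1,4,1,2,5,1) = 1

Coefficients: [1, 4, 1, 2, 5, 1]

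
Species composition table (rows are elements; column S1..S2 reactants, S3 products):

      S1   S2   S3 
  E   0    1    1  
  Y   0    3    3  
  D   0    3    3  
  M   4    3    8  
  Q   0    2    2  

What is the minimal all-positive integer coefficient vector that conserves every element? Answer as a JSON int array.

Coefficients: [5, 4, 4]

E: 5·0+4·1 = 4 | 4·1 = 4
Y: 5·0+4·3 = 12 | 4·3 = 12
D: 5·0+4·3 = 12 | 4·3 = 12
M: 5·4+4·3 = 32 | 4·8 = 32
Q: 5·0+4·2 = 8 | 4·2 = 8
gcd(5,4,4) = 1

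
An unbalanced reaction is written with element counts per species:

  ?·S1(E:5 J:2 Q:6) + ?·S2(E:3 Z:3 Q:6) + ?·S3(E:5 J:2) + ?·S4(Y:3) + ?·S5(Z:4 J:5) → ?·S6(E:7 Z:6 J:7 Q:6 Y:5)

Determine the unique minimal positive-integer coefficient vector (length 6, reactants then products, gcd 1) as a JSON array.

E: 1·5+2·3+2·5+5·0+3·0 = 21 | 3·7 = 21
Z: 1·0+2·3+2·0+5·0+3·4 = 18 | 3·6 = 18
J: 1·2+2·0+2·2+5·0+3·5 = 21 | 3·7 = 21
Q: 1·6+2·6+2·0+5·0+3·0 = 18 | 3·6 = 18
Y: 1·0+2·0+2·0+5·3+3·0 = 15 | 3·5 = 15
gcd(1,2,2,5,3,3) = 1

Coefficients: [1, 2, 2, 5, 3, 3]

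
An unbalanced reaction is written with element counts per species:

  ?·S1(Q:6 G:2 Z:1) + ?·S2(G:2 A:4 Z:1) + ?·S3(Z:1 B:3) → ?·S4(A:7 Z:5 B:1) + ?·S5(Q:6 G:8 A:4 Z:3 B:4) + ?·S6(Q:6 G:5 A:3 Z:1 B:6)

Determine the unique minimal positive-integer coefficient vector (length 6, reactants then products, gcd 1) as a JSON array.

Q: 3·6+6·0+6·0 = 18 | 2·0+1·6+2·6 = 18
G: 3·2+6·2+6·0 = 18 | 2·0+1·8+2·5 = 18
A: 3·0+6·4+6·0 = 24 | 2·7+1·4+2·3 = 24
Z: 3·1+6·1+6·1 = 15 | 2·5+1·3+2·1 = 15
B: 3·0+6·0+6·3 = 18 | 2·1+1·4+2·6 = 18
gcd(3,6,6,2,1,2) = 1

Coefficients: [3, 6, 6, 2, 1, 2]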